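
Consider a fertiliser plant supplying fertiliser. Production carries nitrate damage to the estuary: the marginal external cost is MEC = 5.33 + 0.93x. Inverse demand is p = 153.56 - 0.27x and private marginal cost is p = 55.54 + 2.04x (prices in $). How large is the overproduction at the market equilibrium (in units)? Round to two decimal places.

13.82 units

Market equilibrium (private): 55.54 + 2.04x = 153.56 - 0.27x → x_m = 42.4329.
Social marginal cost = private MC + MEC = 60.87 + 2.97x.
Set SMC = demand: 60.87 + 2.97x = 153.56 - 0.27x → x* = 28.6080.
Gap = |42.4329 − 28.6080| = 13.8249.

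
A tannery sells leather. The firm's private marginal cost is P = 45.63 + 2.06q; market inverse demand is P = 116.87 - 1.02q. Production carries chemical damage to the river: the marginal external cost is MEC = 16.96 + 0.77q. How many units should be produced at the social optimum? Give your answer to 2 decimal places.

Social marginal cost = private MC + MEC = 62.59 + 2.83q.
Set SMC = demand: 62.59 + 2.83q = 116.87 - 1.02q → q* = 14.0987.

q* = 14.10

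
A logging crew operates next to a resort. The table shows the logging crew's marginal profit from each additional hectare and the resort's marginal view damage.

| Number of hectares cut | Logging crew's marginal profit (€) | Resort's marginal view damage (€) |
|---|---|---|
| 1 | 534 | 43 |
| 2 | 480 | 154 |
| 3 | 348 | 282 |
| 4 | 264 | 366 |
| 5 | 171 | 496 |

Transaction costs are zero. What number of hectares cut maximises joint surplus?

3

Bargaining reaches the level where marginal profit last exceeds marginal view damage.
That holds through level 3 (348 ≥ 282) but not at 4 (264 < 366).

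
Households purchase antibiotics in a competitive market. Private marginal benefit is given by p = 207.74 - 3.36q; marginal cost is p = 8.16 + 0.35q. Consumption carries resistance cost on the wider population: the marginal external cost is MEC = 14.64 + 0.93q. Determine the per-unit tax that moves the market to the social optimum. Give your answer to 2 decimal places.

tax = 51.71 per unit

Social marginal benefit = demand − MEC = 193.10 - 4.29q.
Set SMB = MC: 193.10 - 4.29q = 8.16 + 0.35q → q* = 39.8578.
The Pigouvian tax equals MEC at q*: 14.64 + 0.93×39.8578 = 51.7078.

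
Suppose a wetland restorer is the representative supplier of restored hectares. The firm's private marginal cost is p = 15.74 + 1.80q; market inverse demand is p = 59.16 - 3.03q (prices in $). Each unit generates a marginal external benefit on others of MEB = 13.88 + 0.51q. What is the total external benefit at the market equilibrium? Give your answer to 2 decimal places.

Market equilibrium (private): 15.74 + 1.80q = 59.16 - 3.03q → q_m = 8.9896.
Total external benefit = ∫₀^{q_m} (13.88 + 0.51q) dq = 13.88×8.9896 + ½×0.51×8.9896² = 145.3829.

$145.38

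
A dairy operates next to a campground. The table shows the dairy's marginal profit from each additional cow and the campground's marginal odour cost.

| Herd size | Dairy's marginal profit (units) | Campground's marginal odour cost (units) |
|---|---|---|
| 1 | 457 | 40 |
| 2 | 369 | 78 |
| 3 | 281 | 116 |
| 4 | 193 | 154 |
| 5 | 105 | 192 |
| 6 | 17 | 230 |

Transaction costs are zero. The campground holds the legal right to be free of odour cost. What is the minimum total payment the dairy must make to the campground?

388

Efficient level: marginal profit ≥ marginal odour cost through level 4, so k* = 4.
With the campground holding the right, the dairy must at least compensate total damage at k*: 40 + 78 + 116 + 154 = 388.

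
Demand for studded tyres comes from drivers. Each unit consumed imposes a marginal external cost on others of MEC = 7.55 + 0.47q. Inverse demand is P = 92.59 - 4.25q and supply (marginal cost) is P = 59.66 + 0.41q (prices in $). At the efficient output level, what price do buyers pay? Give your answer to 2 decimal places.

P = $71.56

Social marginal benefit = demand − MEC = 85.04 - 4.72q.
Set SMB = MC: 85.04 - 4.72q = 59.66 + 0.41q → q* = 4.9474.
Consumer price on the demand curve at q*: 92.59 − 4.25×4.9474 = 71.5636.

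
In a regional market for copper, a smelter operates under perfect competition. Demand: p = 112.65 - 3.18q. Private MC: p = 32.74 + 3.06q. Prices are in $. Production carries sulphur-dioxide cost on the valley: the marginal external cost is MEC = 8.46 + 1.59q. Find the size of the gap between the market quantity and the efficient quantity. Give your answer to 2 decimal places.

Market equilibrium (private): 32.74 + 3.06q = 112.65 - 3.18q → q_m = 12.8061.
Social marginal cost = private MC + MEC = 41.20 + 4.65q.
Set SMC = demand: 41.20 + 4.65q = 112.65 - 3.18q → q* = 9.1252.
Gap = |12.8061 − 9.1252| = 3.6809.

3.68 units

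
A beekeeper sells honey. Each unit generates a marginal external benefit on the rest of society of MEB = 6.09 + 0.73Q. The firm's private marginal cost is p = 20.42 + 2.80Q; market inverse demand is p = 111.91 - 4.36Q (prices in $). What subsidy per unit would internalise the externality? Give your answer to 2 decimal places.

subsidy = $17.17 per unit

Social marginal cost = private MC − MEB = 14.33 + 2.07Q.
Set SMC = demand: 14.33 + 2.07Q = 111.91 - 4.36Q → Q* = 15.1757.
The Pigouvian subsidy equals MEB at Q*: 6.09 + 0.73×15.1757 = 17.1683.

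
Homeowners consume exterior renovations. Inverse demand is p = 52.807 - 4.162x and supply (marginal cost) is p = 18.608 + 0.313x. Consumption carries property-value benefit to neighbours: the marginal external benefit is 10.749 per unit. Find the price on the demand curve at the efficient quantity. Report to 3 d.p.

P = 11.003

Social marginal benefit = demand + MEB = 63.556 - 4.162x.
Set SMB = MC: 63.556 - 4.162x = 18.608 + 0.313x → x* = 10.0442.
Consumer price on the demand curve at x*: 52.807 − 4.162×10.0442 = 11.0030.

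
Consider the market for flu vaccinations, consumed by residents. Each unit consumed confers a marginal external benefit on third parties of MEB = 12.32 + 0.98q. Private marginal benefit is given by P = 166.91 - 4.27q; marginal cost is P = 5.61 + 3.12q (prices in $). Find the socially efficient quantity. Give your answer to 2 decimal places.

Social marginal benefit = demand + MEB = 179.23 - 3.29q.
Set SMB = MC: 179.23 - 3.29q = 5.61 + 3.12q → q* = 27.0858.

q* = 27.09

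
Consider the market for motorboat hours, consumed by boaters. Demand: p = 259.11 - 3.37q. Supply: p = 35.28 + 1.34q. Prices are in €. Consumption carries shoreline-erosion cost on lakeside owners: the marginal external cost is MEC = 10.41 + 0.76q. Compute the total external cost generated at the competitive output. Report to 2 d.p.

Market equilibrium (private): 35.28 + 1.34q = 259.11 - 3.37q → q_m = 47.5223.
Total external cost = ∫₀^{q_m} (10.41 + 0.76q) dq = 10.41×47.5223 + ½×0.76×47.5223² = 1352.8874.

€1352.89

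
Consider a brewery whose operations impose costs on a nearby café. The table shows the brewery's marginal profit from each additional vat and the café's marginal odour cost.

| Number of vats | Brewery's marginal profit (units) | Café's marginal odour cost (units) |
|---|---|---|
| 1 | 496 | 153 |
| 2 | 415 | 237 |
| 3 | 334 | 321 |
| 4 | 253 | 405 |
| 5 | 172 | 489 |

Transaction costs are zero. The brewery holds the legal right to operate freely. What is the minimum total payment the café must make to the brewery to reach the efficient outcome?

Left alone the brewery would choose level 5 (marginal profit stays positive).
Efficient level: k* = 3 (marginal profit ≥ marginal odour cost through 3).
The café must at least cover the brewery's forgone profit from cutting 5→3: 253 + 172 = 425.

425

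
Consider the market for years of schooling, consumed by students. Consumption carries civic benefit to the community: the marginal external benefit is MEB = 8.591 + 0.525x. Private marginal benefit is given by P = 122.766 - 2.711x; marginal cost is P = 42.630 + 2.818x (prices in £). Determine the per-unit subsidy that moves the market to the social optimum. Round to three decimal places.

subsidy = £17.900 per unit

Social marginal benefit = demand + MEB = 131.357 - 2.186x.
Set SMB = MC: 131.357 - 2.186x = 42.630 + 2.818x → x* = 17.7312.
The Pigouvian subsidy equals MEB at x*: 8.591 + 0.525×17.7312 = 17.8999.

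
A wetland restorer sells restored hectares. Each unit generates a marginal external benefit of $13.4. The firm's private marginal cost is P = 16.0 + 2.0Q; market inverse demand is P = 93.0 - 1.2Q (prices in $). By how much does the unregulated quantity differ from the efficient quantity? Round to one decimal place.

4.2 units

Market equilibrium (private): 16.0 + 2.0Q = 93.0 - 1.2Q → Q_m = 24.0625.
Social marginal cost = private MC − MEB = 2.6 + 2.0Q.
Set SMC = demand: 2.6 + 2.0Q = 93.0 - 1.2Q → Q* = 28.2500.
Gap = |24.0625 − 28.2500| = 4.1875.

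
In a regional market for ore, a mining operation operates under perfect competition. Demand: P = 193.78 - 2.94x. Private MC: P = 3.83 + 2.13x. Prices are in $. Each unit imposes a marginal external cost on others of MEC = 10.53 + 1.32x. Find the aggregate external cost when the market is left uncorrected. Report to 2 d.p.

Market equilibrium (private): 3.83 + 2.13x = 193.78 - 2.94x → x_m = 37.4655.
Total external cost = ∫₀^{x_m} (10.53 + 1.32x) dx = 10.53×37.4655 + ½×1.32×37.4655² = 1320.9298.

$1320.93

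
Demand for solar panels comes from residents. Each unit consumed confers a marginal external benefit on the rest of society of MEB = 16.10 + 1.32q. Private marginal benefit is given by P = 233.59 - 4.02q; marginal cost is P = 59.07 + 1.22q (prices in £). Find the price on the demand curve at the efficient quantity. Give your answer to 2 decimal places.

Social marginal benefit = demand + MEB = 249.69 - 2.70q.
Set SMB = MC: 249.69 - 2.70q = 59.07 + 1.22q → q* = 48.6276.
Consumer price on the demand curve at q*: 233.59 − 4.02×48.6276 = 38.1070.

P = £38.11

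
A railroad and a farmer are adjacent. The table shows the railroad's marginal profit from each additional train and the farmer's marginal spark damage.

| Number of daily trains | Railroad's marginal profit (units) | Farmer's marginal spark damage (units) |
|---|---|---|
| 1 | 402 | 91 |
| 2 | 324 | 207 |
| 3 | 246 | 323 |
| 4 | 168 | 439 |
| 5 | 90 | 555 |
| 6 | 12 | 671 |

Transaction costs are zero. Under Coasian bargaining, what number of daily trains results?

Bargaining reaches the level where marginal profit last exceeds marginal spark damage.
That holds through level 2 (324 ≥ 207) but not at 3 (246 < 323).

2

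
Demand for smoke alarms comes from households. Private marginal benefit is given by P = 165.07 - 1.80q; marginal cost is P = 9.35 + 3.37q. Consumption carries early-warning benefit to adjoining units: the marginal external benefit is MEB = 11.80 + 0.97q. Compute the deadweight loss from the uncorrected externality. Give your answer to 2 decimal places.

DWL = 200.28

Market equilibrium (private): 9.35 + 3.37q = 165.07 - 1.80q → q_m = 30.1199.
Social marginal benefit = demand + MEB = 176.87 - 0.83q.
Set SMB = MC: 176.87 - 0.83q = 9.35 + 3.37q → q* = 39.8857.
Height of the DWL triangle at q_m is SMB(q_m) − MC(q_m) = MEB(q_m) = 41.0163.
DWL = ½ × 9.7658 × 41.0163 = 200.2785.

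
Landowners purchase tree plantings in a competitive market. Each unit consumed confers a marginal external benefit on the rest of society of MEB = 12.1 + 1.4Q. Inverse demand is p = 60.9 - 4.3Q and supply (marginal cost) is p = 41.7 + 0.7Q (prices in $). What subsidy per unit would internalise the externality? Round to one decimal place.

subsidy = $24.3 per unit

Social marginal benefit = demand + MEB = 73.0 - 2.9Q.
Set SMB = MC: 73.0 - 2.9Q = 41.7 + 0.7Q → Q* = 8.6944.
The Pigouvian subsidy equals MEB at Q*: 12.1 + 1.4×8.6944 = 24.2722.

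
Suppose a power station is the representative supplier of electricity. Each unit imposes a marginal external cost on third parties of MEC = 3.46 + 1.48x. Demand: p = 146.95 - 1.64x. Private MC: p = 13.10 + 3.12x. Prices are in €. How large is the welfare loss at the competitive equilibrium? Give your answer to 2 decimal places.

DWL = €162.82

Market equilibrium (private): 13.10 + 3.12x = 146.95 - 1.64x → x_m = 28.1197.
Social marginal cost = private MC + MEC = 16.56 + 4.60x.
Set SMC = demand: 16.56 + 4.60x = 146.95 - 1.64x → x* = 20.8958.
The welfare-loss triangle has base |x_m − x*| and height MEC(x_m) (the vertical gap between SMC and demand is zero at x* and MEC at x_m).
DWL = ½ × 7.2239 × 45.0772 = 162.8166.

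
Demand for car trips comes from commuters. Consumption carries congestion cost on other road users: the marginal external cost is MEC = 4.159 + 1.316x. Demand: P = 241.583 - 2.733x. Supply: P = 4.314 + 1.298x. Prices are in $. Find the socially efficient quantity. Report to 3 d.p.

Social marginal benefit = demand − MEC = 237.424 - 4.049x.
Set SMB = MC: 237.424 - 4.049x = 4.314 + 1.298x → x* = 43.5964.

x* = 43.596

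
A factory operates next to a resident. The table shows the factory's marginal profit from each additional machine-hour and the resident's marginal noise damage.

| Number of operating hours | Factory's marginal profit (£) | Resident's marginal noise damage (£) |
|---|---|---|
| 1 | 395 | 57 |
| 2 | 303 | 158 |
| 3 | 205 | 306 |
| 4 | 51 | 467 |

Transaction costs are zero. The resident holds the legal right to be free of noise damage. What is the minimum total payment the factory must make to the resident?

£215

Efficient level: marginal profit ≥ marginal noise damage through level 2, so k* = 2.
With the resident holding the right, the factory must at least compensate total damage at k*: 57 + 158 = 215.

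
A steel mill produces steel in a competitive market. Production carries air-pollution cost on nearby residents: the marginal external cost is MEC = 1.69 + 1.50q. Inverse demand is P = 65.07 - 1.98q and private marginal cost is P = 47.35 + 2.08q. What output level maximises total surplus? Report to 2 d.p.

Social marginal cost = private MC + MEC = 49.04 + 3.58q.
Set SMC = demand: 49.04 + 3.58q = 65.07 - 1.98q → q* = 2.8831.

q* = 2.88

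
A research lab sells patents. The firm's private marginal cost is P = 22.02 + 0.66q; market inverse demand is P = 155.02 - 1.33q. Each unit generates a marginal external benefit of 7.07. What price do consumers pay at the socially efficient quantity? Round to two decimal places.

P = 61.41

Social marginal cost = private MC − MEB = 14.95 + 0.66q.
Set SMC = demand: 14.95 + 0.66q = 155.02 - 1.33q → q* = 70.3869.
Consumer price on the demand curve at q*: 155.02 − 1.33×70.3869 = 61.4054.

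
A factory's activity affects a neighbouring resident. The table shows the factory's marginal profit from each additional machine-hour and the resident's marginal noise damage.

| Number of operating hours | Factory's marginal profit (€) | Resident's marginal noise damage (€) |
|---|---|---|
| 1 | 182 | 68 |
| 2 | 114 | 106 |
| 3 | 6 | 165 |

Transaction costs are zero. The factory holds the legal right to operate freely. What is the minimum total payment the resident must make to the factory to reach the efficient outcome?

Left alone the factory would choose level 3 (marginal profit stays positive).
Efficient level: k* = 2 (marginal profit ≥ marginal noise damage through 2).
The resident must at least cover the factory's forgone profit from cutting 3→2: 6 = 6.

€6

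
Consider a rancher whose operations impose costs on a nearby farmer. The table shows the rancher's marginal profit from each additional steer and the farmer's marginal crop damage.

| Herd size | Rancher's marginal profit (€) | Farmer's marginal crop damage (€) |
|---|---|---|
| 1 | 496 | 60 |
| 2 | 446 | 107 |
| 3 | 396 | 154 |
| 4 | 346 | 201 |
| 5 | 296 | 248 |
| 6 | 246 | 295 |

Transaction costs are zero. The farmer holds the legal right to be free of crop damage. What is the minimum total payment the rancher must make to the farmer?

€770

Efficient level: marginal profit ≥ marginal crop damage through level 5, so k* = 5.
With the farmer holding the right, the rancher must at least compensate total damage at k*: 60 + 107 + 154 + 201 + 248 = 770.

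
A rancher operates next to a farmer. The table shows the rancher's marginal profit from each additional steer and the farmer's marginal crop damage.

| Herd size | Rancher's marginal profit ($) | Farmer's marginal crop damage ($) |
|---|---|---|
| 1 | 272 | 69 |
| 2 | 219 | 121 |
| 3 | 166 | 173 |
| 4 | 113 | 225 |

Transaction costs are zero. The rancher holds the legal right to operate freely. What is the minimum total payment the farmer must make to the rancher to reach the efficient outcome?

$279

Left alone the rancher would choose level 4 (marginal profit stays positive).
Efficient level: k* = 2 (marginal profit ≥ marginal crop damage through 2).
The farmer must at least cover the rancher's forgone profit from cutting 4→2: 166 + 113 = 279.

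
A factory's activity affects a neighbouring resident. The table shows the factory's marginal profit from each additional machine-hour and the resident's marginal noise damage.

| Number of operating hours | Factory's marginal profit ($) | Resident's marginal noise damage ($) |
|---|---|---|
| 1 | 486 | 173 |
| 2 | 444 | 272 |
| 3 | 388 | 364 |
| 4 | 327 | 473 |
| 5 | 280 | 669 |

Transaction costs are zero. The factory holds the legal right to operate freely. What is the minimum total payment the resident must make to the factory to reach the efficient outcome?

Left alone the factory would choose level 5 (marginal profit stays positive).
Efficient level: k* = 3 (marginal profit ≥ marginal noise damage through 3).
The resident must at least cover the factory's forgone profit from cutting 5→3: 327 + 280 = 607.

$607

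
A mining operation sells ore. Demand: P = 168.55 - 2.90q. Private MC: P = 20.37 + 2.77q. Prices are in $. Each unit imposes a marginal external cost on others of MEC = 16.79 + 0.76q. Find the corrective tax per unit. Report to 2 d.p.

Social marginal cost = private MC + MEC = 37.16 + 3.53q.
Set SMC = demand: 37.16 + 3.53q = 168.55 - 2.90q → q* = 20.4339.
The Pigouvian tax equals MEC at q*: 16.79 + 0.76×20.4339 = 32.3198.

tax = $32.32 per unit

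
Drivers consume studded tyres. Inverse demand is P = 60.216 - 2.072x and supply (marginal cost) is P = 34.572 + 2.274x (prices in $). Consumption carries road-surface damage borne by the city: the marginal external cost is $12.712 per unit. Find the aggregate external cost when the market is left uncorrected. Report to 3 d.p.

$75.008

Market equilibrium (private): 34.572 + 2.274x = 60.216 - 2.072x → x_m = 5.9006.
Total external cost = MEC × x_m = 12.712 × 5.9006 = 75.0084.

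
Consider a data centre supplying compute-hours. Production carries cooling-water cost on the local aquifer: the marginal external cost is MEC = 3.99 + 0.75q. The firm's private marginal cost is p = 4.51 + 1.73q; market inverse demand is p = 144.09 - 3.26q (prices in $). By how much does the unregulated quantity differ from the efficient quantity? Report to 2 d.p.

Market equilibrium (private): 4.51 + 1.73q = 144.09 - 3.26q → q_m = 27.9719.
Social marginal cost = private MC + MEC = 8.50 + 2.48q.
Set SMC = demand: 8.50 + 2.48q = 144.09 - 3.26q → q* = 23.6220.
Gap = |27.9719 − 23.6220| = 4.3499.

4.35 units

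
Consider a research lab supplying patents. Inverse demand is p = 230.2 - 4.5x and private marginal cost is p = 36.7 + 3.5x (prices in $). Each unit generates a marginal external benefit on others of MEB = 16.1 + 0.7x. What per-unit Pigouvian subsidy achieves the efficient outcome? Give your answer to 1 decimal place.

Social marginal cost = private MC − MEB = 20.6 + 2.8x.
Set SMC = demand: 20.6 + 2.8x = 230.2 - 4.5x → x* = 28.7123.
The Pigouvian subsidy equals MEB at x*: 16.1 + 0.7×28.7123 = 36.1986.

subsidy = $36.2 per unit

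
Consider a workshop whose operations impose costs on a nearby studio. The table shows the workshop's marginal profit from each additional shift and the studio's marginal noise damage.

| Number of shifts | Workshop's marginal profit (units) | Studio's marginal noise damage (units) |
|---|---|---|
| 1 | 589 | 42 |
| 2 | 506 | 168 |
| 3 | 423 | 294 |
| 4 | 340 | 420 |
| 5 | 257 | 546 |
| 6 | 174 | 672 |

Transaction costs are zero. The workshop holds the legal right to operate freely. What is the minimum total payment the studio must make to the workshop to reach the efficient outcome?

771

Left alone the workshop would choose level 6 (marginal profit stays positive).
Efficient level: k* = 3 (marginal profit ≥ marginal noise damage through 3).
The studio must at least cover the workshop's forgone profit from cutting 6→3: 340 + 257 + 174 = 771.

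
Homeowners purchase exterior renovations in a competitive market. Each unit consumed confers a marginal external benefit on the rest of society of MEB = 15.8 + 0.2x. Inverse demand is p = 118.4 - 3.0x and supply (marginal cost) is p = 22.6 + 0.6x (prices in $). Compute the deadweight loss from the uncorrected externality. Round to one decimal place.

DWL = $65.6

Market equilibrium (private): 22.6 + 0.6x = 118.4 - 3.0x → x_m = 26.6111.
Social marginal benefit = demand + MEB = 134.2 - 2.8x.
Set SMB = MC: 134.2 - 2.8x = 22.6 + 0.6x → x* = 32.8235.
The welfare-loss triangle has base |x_m − x*| and height MEB(x_m) (the vertical gap between SMB and MC is zero at x* and MEB at x_m).
DWL = ½ × 6.2124 × 21.1222 = 65.6098.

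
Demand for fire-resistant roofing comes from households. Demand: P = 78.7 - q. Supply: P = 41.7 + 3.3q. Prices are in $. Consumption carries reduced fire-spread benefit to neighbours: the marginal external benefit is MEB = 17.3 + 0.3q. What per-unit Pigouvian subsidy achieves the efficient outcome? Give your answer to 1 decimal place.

Social marginal benefit = demand + MEB = 96.0 - 0.7q.
Set SMB = MC: 96.0 - 0.7q = 41.7 + 3.3q → q* = 13.5750.
The Pigouvian subsidy equals MEB at q*: 17.3 + 0.3×13.5750 = 21.3725.

subsidy = $21.4 per unit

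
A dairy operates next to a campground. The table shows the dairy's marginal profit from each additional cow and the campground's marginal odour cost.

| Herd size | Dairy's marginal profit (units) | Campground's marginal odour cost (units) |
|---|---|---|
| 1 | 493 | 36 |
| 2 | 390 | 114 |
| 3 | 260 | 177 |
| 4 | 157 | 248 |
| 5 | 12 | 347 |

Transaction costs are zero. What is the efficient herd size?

Bargaining reaches the level where marginal profit last exceeds marginal odour cost.
That holds through level 3 (260 ≥ 177) but not at 4 (157 < 248).

3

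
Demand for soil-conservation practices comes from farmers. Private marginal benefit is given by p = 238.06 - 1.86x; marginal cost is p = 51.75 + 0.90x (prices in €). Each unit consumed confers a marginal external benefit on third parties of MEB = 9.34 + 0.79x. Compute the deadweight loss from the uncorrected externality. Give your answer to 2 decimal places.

DWL = €996.77

Market equilibrium (private): 51.75 + 0.90x = 238.06 - 1.86x → x_m = 67.5036.
Social marginal benefit = demand + MEB = 247.40 - 1.07x.
Set SMB = MC: 247.40 - 1.07x = 51.75 + 0.90x → x* = 99.3147.
The loss is the area between SMB and MC from x* to x_m; with linear curves that's a triangle of height MEB(x_m).
DWL = ½ × 31.8111 × 62.6679 = 996.7674.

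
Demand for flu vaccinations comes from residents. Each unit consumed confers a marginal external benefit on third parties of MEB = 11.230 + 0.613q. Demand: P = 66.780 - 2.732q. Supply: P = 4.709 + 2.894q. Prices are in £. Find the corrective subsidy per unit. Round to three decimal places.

subsidy = £20.193 per unit

Social marginal benefit = demand + MEB = 78.010 - 2.119q.
Set SMB = MC: 78.010 - 2.119q = 4.709 + 2.894q → q* = 14.6222.
The Pigouvian subsidy equals MEB at q*: 11.230 + 0.613×14.6222 = 20.1934.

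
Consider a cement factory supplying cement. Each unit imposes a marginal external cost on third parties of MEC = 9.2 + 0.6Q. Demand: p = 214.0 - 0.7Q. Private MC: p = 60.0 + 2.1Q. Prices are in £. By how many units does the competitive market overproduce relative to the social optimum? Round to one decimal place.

Market equilibrium (private): 60.0 + 2.1Q = 214.0 - 0.7Q → Q_m = 55.0000.
Social marginal cost = private MC + MEC = 69.2 + 2.7Q.
Set SMC = demand: 69.2 + 2.7Q = 214.0 - 0.7Q → Q* = 42.5882.
Gap = |55.0000 − 42.5882| = 12.4118.

12.4 units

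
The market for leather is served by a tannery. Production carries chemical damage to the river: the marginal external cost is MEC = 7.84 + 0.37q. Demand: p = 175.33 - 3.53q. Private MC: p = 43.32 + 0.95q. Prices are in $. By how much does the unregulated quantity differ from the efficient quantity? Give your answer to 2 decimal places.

Market equilibrium (private): 43.32 + 0.95q = 175.33 - 3.53q → q_m = 29.4665.
Social marginal cost = private MC + MEC = 51.16 + 1.32q.
Set SMC = demand: 51.16 + 1.32q = 175.33 - 3.53q → q* = 25.6021.
Gap = |29.4665 − 25.6021| = 3.8644.

3.86 units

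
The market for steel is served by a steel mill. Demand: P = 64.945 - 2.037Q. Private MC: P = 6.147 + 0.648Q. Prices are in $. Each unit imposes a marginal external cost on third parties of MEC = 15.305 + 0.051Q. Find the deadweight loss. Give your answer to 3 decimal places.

Market equilibrium (private): 6.147 + 0.648Q = 64.945 - 2.037Q → Q_m = 21.8987.
Social marginal cost = private MC + MEC = 21.452 + 0.699Q.
Set SMC = demand: 21.452 + 0.699Q = 64.945 - 2.037Q → Q* = 15.8966.
Height of the DWL triangle at Q_m is SMC(Q_m) − demand(Q_m) = MEC(Q_m) = 16.4218.
DWL = ½ × 6.0021 × 16.4218 = 49.2826.

DWL = $49.283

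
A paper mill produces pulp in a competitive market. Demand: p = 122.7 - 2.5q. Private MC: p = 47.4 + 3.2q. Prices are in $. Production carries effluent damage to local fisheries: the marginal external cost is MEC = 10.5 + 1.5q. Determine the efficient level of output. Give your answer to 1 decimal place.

Social marginal cost = private MC + MEC = 57.9 + 4.7q.
Set SMC = demand: 57.9 + 4.7q = 122.7 - 2.5q → q* = 9.0000.

q* = 9.0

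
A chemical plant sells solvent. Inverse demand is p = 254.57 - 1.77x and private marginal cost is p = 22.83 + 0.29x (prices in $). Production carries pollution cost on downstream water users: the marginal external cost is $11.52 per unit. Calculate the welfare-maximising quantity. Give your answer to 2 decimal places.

Social marginal cost = private MC + MEC = 34.35 + 0.29x.
Set SMC = demand: 34.35 + 0.29x = 254.57 - 1.77x → x* = 106.9029.

x* = 106.90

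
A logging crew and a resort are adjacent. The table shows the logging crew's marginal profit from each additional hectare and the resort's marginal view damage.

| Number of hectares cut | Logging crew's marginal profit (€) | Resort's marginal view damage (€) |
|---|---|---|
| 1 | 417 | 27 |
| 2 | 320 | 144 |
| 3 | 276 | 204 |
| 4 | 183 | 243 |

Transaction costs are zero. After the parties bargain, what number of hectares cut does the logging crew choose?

3

Bargaining reaches the level where marginal profit last exceeds marginal view damage.
That holds through level 3 (276 ≥ 204) but not at 4 (183 < 243).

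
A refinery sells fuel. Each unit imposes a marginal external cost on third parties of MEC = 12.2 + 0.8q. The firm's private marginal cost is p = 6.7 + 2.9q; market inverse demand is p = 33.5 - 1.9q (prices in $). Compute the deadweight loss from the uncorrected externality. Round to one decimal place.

Market equilibrium (private): 6.7 + 2.9q = 33.5 - 1.9q → q_m = 5.5833.
Social marginal cost = private MC + MEC = 18.9 + 3.7q.
Set SMC = demand: 18.9 + 3.7q = 33.5 - 1.9q → q* = 2.6071.
The loss is the area between SMC and demand from q* to q_m; with linear curves that's a triangle of height MEC(q_m).
DWL = ½ × 2.9762 × 16.6667 = 24.8017.

DWL = $24.8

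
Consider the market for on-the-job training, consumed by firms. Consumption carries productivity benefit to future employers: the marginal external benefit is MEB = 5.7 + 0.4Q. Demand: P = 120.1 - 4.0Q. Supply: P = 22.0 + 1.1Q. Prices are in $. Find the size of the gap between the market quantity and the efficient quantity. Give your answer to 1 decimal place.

Market equilibrium (private): 22.0 + 1.1Q = 120.1 - 4.0Q → Q_m = 19.2353.
Social marginal benefit = demand + MEB = 125.8 - 3.6Q.
Set SMB = MC: 125.8 - 3.6Q = 22.0 + 1.1Q → Q* = 22.0851.
Gap = |19.2353 − 22.0851| = 2.8498.

2.8 units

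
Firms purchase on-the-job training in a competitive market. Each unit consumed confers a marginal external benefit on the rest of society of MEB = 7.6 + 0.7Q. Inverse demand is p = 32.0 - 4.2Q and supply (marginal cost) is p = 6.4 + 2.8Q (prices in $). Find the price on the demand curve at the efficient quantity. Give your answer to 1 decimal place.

P = $9.9

Social marginal benefit = demand + MEB = 39.6 - 3.5Q.
Set SMB = MC: 39.6 - 3.5Q = 6.4 + 2.8Q → Q* = 5.2698.
Consumer price on the demand curve at Q*: 32.0 − 4.2×5.2698 = 9.8668.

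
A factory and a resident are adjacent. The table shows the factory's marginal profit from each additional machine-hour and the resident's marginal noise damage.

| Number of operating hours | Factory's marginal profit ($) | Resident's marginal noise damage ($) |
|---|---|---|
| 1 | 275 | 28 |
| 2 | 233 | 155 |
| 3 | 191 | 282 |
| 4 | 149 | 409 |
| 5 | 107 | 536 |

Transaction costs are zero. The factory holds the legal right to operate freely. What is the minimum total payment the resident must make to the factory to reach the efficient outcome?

$447

Left alone the factory would choose level 5 (marginal profit stays positive).
Efficient level: k* = 2 (marginal profit ≥ marginal noise damage through 2).
The resident must at least cover the factory's forgone profit from cutting 5→2: 191 + 149 + 107 = 447.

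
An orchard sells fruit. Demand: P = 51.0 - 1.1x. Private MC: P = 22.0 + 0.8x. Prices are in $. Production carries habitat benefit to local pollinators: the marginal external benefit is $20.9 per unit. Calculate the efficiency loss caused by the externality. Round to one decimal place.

DWL = $115.0

Market equilibrium (private): 22.0 + 0.8x = 51.0 - 1.1x → x_m = 15.2632.
Social marginal cost = private MC − MEB = 1.1 + 0.8x.
Set SMC = demand: 1.1 + 0.8x = 51.0 - 1.1x → x* = 26.2632.
The loss is the area between SMC and demand from x* to x_m; with linear curves that's a triangle of height MEB(x_m).
DWL = ½ × 11.0000 × 20.9000 = 114.9500.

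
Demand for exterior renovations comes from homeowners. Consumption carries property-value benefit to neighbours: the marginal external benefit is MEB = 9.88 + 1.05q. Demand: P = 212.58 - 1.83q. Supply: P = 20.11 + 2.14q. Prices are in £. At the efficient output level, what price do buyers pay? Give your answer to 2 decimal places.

P = £85.76

Social marginal benefit = demand + MEB = 222.46 - 0.78q.
Set SMB = MC: 222.46 - 0.78q = 20.11 + 2.14q → q* = 69.2979.
Consumer price on the demand curve at q*: 212.58 − 1.83×69.2979 = 85.7648.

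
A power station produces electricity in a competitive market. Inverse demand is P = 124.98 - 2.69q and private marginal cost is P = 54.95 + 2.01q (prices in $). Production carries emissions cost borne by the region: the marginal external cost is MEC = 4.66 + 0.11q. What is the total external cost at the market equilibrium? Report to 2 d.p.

$81.64

Market equilibrium (private): 54.95 + 2.01q = 124.98 - 2.69q → q_m = 14.9000.
Total external cost = ∫₀^{q_m} (4.66 + 0.11q) dq = 4.66×14.9000 + ½×0.11×14.9000² = 81.6446.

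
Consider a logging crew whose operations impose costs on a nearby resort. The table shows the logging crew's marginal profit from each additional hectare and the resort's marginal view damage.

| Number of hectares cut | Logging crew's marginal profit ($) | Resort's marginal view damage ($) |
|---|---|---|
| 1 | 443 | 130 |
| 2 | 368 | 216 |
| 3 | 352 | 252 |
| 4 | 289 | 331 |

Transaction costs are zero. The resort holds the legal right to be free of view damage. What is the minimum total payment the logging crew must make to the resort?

Efficient level: marginal profit ≥ marginal view damage through level 3, so k* = 3.
With the resort holding the right, the logging crew must at least compensate total damage at k*: 130 + 216 + 252 = 598.

$598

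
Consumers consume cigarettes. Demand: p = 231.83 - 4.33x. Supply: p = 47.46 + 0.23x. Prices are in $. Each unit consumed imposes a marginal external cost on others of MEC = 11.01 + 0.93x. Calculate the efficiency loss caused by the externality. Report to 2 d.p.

Market equilibrium (private): 47.46 + 0.23x = 231.83 - 4.33x → x_m = 40.4320.
Social marginal benefit = demand − MEC = 220.82 - 5.26x.
Set SMB = MC: 220.82 - 5.26x = 47.46 + 0.23x → x* = 31.5774.
The welfare-loss triangle has base |x_m − x*| and height MEC(x_m) (the vertical gap between SMB and MC is zero at x* and MEC at x_m).
DWL = ½ × 8.8546 × 48.6118 = 215.2190.

DWL = $215.22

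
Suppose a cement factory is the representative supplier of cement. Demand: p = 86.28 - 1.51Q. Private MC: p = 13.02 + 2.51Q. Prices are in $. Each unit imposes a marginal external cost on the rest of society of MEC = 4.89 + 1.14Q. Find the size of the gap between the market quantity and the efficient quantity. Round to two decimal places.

Market equilibrium (private): 13.02 + 2.51Q = 86.28 - 1.51Q → Q_m = 18.2239.
Social marginal cost = private MC + MEC = 17.91 + 3.65Q.
Set SMC = demand: 17.91 + 3.65Q = 86.28 - 1.51Q → Q* = 13.2500.
Gap = |18.2239 − 13.2500| = 4.9739.

4.97 units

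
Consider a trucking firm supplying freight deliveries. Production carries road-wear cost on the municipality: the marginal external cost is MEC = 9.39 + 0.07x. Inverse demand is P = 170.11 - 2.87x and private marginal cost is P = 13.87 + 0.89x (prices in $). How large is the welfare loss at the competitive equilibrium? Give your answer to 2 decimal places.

Market equilibrium (private): 13.87 + 0.89x = 170.11 - 2.87x → x_m = 41.5532.
Social marginal cost = private MC + MEC = 23.26 + 0.96x.
Set SMC = demand: 23.26 + 0.96x = 170.11 - 2.87x → x* = 38.3420.
The welfare-loss triangle has base |x_m − x*| and height MEC(x_m) (the vertical gap between SMC and demand is zero at x* and MEC at x_m).
DWL = ½ × 3.2112 × 12.2987 = 19.7468.

DWL = $19.75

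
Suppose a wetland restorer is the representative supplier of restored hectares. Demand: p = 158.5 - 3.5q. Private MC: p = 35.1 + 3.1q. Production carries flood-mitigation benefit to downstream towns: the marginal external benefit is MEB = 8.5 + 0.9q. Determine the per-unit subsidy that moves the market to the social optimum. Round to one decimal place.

subsidy = 29.3 per unit

Social marginal cost = private MC − MEB = 26.6 + 2.2q.
Set SMC = demand: 26.6 + 2.2q = 158.5 - 3.5q → q* = 23.1404.
The Pigouvian subsidy equals MEB at q*: 8.5 + 0.9×23.1404 = 29.3264.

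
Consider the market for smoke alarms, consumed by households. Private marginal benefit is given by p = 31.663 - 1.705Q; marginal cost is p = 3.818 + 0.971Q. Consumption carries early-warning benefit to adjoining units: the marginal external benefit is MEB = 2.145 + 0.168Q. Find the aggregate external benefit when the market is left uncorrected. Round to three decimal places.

31.415

Market equilibrium (private): 3.818 + 0.971Q = 31.663 - 1.705Q → Q_m = 10.4055.
Total external benefit = ∫₀^{Q_m} (2.145 + 0.168Q) dQ = 2.145×10.4055 + ½×0.168×10.4055² = 31.4148.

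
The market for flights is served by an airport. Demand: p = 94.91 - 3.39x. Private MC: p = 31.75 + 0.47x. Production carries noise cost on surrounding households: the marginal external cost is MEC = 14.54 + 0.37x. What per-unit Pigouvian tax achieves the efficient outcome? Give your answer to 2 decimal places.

Social marginal cost = private MC + MEC = 46.29 + 0.84x.
Set SMC = demand: 46.29 + 0.84x = 94.91 - 3.39x → x* = 11.4941.
The Pigouvian tax equals MEC at x*: 14.54 + 0.37×11.4941 = 18.7928.

tax = 18.79 per unit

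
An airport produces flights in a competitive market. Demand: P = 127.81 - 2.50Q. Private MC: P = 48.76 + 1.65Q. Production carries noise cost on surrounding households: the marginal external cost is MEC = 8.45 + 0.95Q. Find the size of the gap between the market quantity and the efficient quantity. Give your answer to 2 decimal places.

5.21 units

Market equilibrium (private): 48.76 + 1.65Q = 127.81 - 2.50Q → Q_m = 19.0482.
Social marginal cost = private MC + MEC = 57.21 + 2.60Q.
Set SMC = demand: 57.21 + 2.60Q = 127.81 - 2.50Q → Q* = 13.8431.
Gap = |19.0482 − 13.8431| = 5.2051.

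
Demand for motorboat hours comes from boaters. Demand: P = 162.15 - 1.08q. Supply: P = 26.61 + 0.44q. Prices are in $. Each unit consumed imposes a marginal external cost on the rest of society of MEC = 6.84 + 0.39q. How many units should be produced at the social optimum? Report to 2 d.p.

q* = 67.38

Social marginal benefit = demand − MEC = 155.31 - 1.47q.
Set SMB = MC: 155.31 - 1.47q = 26.61 + 0.44q → q* = 67.3822.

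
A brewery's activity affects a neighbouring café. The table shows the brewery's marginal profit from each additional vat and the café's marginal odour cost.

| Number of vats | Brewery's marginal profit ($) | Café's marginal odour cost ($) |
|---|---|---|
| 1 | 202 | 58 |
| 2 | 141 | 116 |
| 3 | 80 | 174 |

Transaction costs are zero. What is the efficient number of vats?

2

Bargaining reaches the level where marginal profit last exceeds marginal odour cost.
That holds through level 2 (141 ≥ 116) but not at 3 (80 < 174).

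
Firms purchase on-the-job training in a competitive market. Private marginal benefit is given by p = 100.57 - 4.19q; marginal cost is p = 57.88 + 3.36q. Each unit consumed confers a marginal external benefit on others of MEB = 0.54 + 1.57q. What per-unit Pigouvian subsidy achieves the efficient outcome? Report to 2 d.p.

Social marginal benefit = demand + MEB = 101.11 - 2.62q.
Set SMB = MC: 101.11 - 2.62q = 57.88 + 3.36q → q* = 7.2291.
The Pigouvian subsidy equals MEB at q*: 0.54 + 1.57×7.2291 = 11.8897.

subsidy = 11.89 per unit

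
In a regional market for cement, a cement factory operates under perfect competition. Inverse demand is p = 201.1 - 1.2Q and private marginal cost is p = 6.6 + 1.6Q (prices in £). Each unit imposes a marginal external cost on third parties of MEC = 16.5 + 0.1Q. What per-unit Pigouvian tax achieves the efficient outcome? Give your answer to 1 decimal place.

Social marginal cost = private MC + MEC = 23.1 + 1.7Q.
Set SMC = demand: 23.1 + 1.7Q = 201.1 - 1.2Q → Q* = 61.3793.
The Pigouvian tax equals MEC at Q*: 16.5 + 0.1×61.3793 = 22.6379.

tax = £22.6 per unit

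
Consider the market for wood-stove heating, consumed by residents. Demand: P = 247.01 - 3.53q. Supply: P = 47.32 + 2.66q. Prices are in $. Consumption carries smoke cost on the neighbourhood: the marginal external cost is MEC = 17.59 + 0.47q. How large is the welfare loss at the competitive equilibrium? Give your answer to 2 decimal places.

Market equilibrium (private): 47.32 + 2.66q = 247.01 - 3.53q → q_m = 32.2601.
Social marginal benefit = demand − MEC = 229.42 - 4.00q.
Set SMB = MC: 229.42 - 4.00q = 47.32 + 2.66q → q* = 27.3423.
Height of the DWL triangle at q_m is MC(q_m) − SMB(q_m) = MEC(q_m) = 32.7522.
DWL = ½ × 4.9178 × 32.7522 = 80.5344.

DWL = $80.53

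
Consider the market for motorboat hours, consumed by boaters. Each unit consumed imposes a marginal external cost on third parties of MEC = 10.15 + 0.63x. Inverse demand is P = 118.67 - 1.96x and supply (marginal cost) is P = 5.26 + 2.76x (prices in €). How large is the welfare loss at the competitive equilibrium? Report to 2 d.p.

DWL = €59.76

Market equilibrium (private): 5.26 + 2.76x = 118.67 - 1.96x → x_m = 24.0275.
Social marginal benefit = demand − MEC = 108.52 - 2.59x.
Set SMB = MC: 108.52 - 2.59x = 5.26 + 2.76x → x* = 19.3009.
Between x* and x_m the wedge MC − SMB runs linearly from 0 to MEC(x_m), so the loss is a triangle.
DWL = ½ × 4.7266 × 25.2874 = 59.7617.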